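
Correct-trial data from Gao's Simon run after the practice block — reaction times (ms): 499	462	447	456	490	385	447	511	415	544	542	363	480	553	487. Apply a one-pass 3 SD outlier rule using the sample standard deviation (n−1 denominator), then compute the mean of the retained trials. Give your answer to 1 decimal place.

n = 15, ΣRT = 7081, M = 472.067
Σ(x−M)² = 43812.93; s = √(43812.93/14) = 55.942
Cutoffs: 472.067 ± 3·55.942 → [304.2, 639.9]
No RTs fall outside the cutoffs; all 15 retained. Mean = 7081/15 = 472.067

472.1 ms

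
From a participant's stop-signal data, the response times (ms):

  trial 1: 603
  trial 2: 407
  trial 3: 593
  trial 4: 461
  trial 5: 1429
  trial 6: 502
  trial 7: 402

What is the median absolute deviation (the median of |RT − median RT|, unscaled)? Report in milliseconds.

Sorted: 402, 407, 461, 502, 593, 603, 1429 → median = 502
|x − 502|: 101, 95, 91, 41, 927, 0, 100
Sorted deviations: 0, 41, 91, 95, 100, 101, 927 → MAD = 95

95 ms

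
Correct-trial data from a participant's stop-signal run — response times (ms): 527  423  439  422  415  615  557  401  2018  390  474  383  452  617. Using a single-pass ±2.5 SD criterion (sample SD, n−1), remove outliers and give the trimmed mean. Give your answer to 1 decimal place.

n = 14, ΣRT = 8133, M = 580.929
Σ(x−M)² = 2305052.93; s = √(2305052.93/13) = 421.084
Cutoffs: 580.929 ± 2.5·421.084 → [-471.8, 1633.6]
Outside: 2018 → excluded.
Retained (n=13): Σ = 6115, mean = 6115/13 = 470.385

470.4 ms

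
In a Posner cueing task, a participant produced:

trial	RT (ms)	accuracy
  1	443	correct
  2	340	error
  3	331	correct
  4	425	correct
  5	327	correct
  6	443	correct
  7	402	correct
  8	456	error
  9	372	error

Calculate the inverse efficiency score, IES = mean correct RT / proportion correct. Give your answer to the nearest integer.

Correct trials (n=6): 443, 331, 425, 327, 443, 402
Mean correct RT = 2371/6 = 395.1667 ms
Proportion correct = 6/9
IES = 395.1667 / (6/9) = 592.750 ms

593 ms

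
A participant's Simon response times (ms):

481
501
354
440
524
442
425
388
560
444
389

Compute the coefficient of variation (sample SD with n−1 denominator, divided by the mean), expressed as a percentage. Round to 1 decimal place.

n = 11, Σ = 4948, M = 449.8182
Σ(x−M)² = 38743.636; s = √(38743.636/10) = 62.2444
CV = 62.2444 / 449.8182 = 0.13838 = 13.838%

13.8%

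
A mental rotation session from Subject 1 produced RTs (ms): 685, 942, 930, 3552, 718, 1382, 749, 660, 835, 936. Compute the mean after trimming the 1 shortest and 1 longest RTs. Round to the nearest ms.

897 ms

Sorted: 660, 685, 718, 749, 835, 930, 936, 942, 1382, 3552
Drop lowest 1 (660) and highest 1 (3552)
Remaining (n=8): Σ = 7177, mean = 7177/8 = 897.125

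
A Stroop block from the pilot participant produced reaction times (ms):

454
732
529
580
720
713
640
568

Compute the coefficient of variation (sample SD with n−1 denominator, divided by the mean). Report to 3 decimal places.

0.164

n = 8, Σ = 4936, M = 617.0000
Σ(x−M)² = 71662.000; s = √(71662.000/7) = 101.1802
CV = 101.1802 / 617.0000 = 0.16399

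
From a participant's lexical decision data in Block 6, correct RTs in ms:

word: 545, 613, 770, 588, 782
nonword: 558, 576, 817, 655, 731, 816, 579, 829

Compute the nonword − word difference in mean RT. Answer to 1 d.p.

35.5 ms

M(word) = 3298/5 = 659.600
M(nonword) = 5561/8 = 695.125
Difference = 695.125 − 659.600 = 35.525 ms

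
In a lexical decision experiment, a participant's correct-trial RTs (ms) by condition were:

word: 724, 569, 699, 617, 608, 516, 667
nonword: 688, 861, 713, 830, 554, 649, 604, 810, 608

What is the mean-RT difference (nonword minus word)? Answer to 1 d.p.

M(word) = 4400/7 = 628.571
M(nonword) = 6317/9 = 701.889
Difference = 701.889 − 628.571 = 73.317 ms

73.3 ms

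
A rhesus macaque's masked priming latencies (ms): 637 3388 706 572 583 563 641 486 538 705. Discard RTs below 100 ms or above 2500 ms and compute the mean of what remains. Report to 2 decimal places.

Excluded: 3388
Retained (n=9): Σ = 5431
Mean = 5431/9 = 603.4444

603.44 ms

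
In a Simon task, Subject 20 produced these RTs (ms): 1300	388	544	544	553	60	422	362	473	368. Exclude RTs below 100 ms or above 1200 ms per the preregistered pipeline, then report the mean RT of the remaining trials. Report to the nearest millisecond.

Excluded: 60, 1300
Retained (n=8): Σ = 3654
Mean = 3654/8 = 456.7500

457 ms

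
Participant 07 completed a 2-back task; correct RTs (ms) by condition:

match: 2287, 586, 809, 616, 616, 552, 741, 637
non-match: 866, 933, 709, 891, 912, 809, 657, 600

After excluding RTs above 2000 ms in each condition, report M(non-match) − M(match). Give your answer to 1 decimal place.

match: exclude 2287
M(match) = 4557/7 = 651.000
M(non-match) = 6377/8 = 797.125
Difference = 797.125 − 651.000 = 146.125 ms

146.1 ms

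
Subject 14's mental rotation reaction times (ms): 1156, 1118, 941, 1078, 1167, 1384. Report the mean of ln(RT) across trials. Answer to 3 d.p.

ln(RT): 7.0527, 7.0193, 6.8469, 6.9829, 7.0622, 7.2327
Σ ln(RT) = 42.1967
Mean = 42.1967/6 = 7.03279

7.033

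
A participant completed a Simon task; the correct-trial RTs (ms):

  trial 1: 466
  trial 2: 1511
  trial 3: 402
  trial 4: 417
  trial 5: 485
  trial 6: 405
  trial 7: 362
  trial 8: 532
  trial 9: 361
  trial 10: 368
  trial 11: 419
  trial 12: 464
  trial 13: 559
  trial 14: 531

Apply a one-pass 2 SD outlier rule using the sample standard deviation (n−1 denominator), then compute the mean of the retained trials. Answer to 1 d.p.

443.9 ms

n = 14, ΣRT = 7282, M = 520.143
Σ(x−M)² = 1112451.71; s = √(1112451.71/13) = 292.529
Cutoffs: 520.143 ± 2·292.529 → [-64.9, 1105.2]
Outside: 1511 → excluded.
Retained (n=13): Σ = 5771, mean = 5771/13 = 443.923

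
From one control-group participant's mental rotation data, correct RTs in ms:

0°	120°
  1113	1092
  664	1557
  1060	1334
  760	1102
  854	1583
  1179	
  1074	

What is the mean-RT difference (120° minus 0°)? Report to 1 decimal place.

M(0°) = 6704/7 = 957.714
M(120°) = 6668/5 = 1333.600
Difference = 1333.600 − 957.714 = 375.886 ms

375.9 ms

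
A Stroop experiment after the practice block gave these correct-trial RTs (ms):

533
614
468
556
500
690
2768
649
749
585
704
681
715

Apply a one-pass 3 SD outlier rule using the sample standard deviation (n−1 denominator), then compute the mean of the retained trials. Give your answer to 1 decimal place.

620.3 ms

n = 13, ΣRT = 10212, M = 785.538
Σ(x−M)² = 4350279.23; s = √(4350279.23/12) = 602.099
Cutoffs: 785.538 ± 3·602.099 → [-1020.8, 2591.8]
Outside: 2768 → excluded.
Retained (n=12): Σ = 7444, mean = 7444/12 = 620.333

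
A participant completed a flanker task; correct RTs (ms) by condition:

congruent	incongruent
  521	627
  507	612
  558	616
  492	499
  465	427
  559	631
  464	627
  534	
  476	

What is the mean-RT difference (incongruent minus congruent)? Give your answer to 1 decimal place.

M(congruent) = 4576/9 = 508.444
M(incongruent) = 4039/7 = 577.000
Difference = 577.000 − 508.444 = 68.556 ms

68.6 ms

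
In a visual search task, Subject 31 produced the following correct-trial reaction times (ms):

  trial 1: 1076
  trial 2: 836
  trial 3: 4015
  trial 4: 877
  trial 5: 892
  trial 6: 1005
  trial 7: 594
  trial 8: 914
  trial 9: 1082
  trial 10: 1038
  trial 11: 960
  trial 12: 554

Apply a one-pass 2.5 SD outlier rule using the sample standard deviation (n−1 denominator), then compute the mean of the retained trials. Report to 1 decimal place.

n = 12, ΣRT = 13843, M = 1153.583
Σ(x−M)² = 9247576.92; s = √(9247576.92/11) = 916.891
Cutoffs: 1153.583 ± 2.5·916.891 → [-1138.6, 3445.8]
Outside: 4015 → excluded.
Retained (n=11): Σ = 9828, mean = 9828/11 = 893.455

893.5 ms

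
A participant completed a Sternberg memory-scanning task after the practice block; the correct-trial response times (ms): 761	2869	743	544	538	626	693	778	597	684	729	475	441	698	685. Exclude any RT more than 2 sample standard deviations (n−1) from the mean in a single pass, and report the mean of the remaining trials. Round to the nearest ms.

642 ms

n = 15, ΣRT = 11861, M = 790.733
Σ(x−M)² = 4778472.93; s = √(4778472.93/14) = 584.226
Cutoffs: 790.733 ± 2·584.226 → [-377.7, 1959.2]
Outside: 2869 → excluded.
Retained (n=14): Σ = 8992, mean = 8992/14 = 642.286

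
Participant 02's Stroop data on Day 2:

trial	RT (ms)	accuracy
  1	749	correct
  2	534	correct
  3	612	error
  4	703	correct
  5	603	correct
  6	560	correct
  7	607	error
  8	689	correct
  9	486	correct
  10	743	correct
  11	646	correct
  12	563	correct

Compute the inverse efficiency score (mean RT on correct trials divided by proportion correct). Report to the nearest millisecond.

753 ms

Correct trials (n=10): 749, 534, 703, 603, 560, 689, 486, 743, 646, 563
Mean correct RT = 6276/10 = 627.6000 ms
Proportion correct = 10/12
IES = 627.6000 / (10/12) = 753.120 ms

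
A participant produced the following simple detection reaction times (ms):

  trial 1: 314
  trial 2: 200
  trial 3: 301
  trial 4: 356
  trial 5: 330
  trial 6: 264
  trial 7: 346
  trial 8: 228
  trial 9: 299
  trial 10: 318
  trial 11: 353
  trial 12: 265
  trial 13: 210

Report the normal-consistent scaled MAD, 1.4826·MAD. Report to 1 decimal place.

54.9 ms

Sorted: 200, 210, 228, 264, 265, 299, 301, 314, 318, 330, 346, 353, 356 → median = 301
|x − 301| sorted: 0, 2, 13, 17, 29, 36, 37, 45, 52, 55, 73, 91, 101 → MAD = 37
Robust SD ≈ 1.4826 × 37 = 54.856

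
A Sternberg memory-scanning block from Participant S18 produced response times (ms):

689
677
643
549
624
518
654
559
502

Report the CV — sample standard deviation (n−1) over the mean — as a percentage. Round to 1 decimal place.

11.7%

n = 9, Σ = 5415, M = 601.6667
Σ(x−M)² = 39776.000; s = √(39776.000/8) = 70.5124
CV = 70.5124 / 601.6667 = 0.11720 = 11.720%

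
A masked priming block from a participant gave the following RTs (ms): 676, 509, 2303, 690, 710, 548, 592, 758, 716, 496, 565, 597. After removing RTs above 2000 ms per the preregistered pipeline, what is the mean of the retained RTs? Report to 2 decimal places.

Excluded: 2303
Retained (n=11): Σ = 6857
Mean = 6857/11 = 623.3636

623.36 ms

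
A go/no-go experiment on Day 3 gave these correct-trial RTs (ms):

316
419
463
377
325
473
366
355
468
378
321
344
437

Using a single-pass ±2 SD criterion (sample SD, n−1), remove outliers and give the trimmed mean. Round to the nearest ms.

n = 13, ΣRT = 5042, M = 387.846
Σ(x−M)² = 39983.69; s = √(39983.69/12) = 57.723
Cutoffs: 387.846 ± 2·57.723 → [272.4, 503.3]
No RTs fall outside the cutoffs; all 13 retained. Mean = 5042/13 = 387.846

388 ms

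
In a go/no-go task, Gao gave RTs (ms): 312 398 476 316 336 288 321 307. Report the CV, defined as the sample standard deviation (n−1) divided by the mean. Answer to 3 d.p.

n = 8, Σ = 2754, M = 344.2500
Σ(x−M)² = 27245.500; s = √(27245.500/7) = 62.3876
CV = 62.3876 / 344.2500 = 0.18123

0.181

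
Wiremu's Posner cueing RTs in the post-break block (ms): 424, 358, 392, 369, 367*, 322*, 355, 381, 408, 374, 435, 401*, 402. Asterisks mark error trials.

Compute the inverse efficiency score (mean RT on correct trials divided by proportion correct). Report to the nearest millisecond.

Correct trials (n=10): 424, 358, 392, 369, 355, 381, 408, 374, 435, 402
Mean correct RT = 3898/10 = 389.8000 ms
Proportion correct = 10/13
IES = 389.8000 / (10/13) = 506.740 ms

507 ms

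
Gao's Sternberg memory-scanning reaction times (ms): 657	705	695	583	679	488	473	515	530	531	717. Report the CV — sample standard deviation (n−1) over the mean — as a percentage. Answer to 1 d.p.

n = 11, Σ = 6573, M = 597.5455
Σ(x−M)² = 89010.727; s = √(89010.727/10) = 94.3455
CV = 94.3455 / 597.5455 = 0.15789 = 15.789%

15.8%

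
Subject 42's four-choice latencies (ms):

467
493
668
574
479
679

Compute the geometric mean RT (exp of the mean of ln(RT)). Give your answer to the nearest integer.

553 ms

ln(RT): 6.1463, 6.2005, 6.5043, 6.3526, 6.1717, 6.5206
Mean ln(RT) = 37.8961/6 = 6.31601
Geometric mean = exp(6.31601) = 553.36 ms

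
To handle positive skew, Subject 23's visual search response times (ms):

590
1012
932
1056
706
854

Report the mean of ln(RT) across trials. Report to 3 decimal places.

6.735

ln(RT): 6.3801, 6.9197, 6.8373, 6.9622, 6.5596, 6.7499
Σ ln(RT) = 40.4089
Mean = 40.4089/6 = 6.73482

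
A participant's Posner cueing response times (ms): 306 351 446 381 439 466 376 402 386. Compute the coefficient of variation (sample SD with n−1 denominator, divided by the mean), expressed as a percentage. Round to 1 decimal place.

n = 9, Σ = 3553, M = 394.7778
Σ(x−M)² = 20121.556; s = √(20121.556/8) = 50.1517
CV = 50.1517 / 394.7778 = 0.12704 = 12.704%

12.7%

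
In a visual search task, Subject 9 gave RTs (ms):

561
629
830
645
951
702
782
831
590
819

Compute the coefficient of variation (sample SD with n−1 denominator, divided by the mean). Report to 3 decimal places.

n = 10, Σ = 7340, M = 734.0000
Σ(x−M)² = 145878.000; s = √(145878.000/9) = 127.3133
CV = 127.3133 / 734.0000 = 0.17345

0.173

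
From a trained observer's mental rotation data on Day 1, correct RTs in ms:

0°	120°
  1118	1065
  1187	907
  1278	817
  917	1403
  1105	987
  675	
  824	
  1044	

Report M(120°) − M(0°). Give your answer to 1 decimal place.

17.3 ms

M(0°) = 8148/8 = 1018.500
M(120°) = 5179/5 = 1035.800
Difference = 1035.800 − 1018.500 = 17.300 ms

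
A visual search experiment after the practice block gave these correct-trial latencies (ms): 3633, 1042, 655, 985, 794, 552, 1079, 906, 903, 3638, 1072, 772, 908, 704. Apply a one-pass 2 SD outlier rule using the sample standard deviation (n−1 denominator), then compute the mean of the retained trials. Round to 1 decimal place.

864.3 ms

n = 14, ΣRT = 17643, M = 1260.214
Σ(x−M)² = 13485660.36; s = √(13485660.36/13) = 1018.508
Cutoffs: 1260.214 ± 2·1018.508 → [-776.8, 3297.2]
Outside: 3633, 3638 → excluded.
Retained (n=12): Σ = 10372, mean = 10372/12 = 864.333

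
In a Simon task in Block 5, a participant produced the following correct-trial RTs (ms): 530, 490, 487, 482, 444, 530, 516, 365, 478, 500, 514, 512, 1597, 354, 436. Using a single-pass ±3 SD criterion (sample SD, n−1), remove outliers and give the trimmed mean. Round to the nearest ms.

n = 15, ΣRT = 8235, M = 549.000
Σ(x−M)² = 1217640.00; s = √(1217640.00/14) = 294.914
Cutoffs: 549.000 ± 3·294.914 → [-335.7, 1433.7]
Outside: 1597 → excluded.
Retained (n=14): Σ = 6638, mean = 6638/14 = 474.143

474 ms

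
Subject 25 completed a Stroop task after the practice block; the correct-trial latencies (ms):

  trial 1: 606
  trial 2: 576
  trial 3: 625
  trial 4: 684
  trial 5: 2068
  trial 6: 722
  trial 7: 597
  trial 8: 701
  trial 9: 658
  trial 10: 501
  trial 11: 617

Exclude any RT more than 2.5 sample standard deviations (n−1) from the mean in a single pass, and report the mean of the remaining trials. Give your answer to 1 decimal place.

n = 11, ΣRT = 8355, M = 759.545
Σ(x−M)² = 1921862.73; s = √(1921862.73/10) = 438.391
Cutoffs: 759.545 ± 2.5·438.391 → [-336.4, 1855.5]
Outside: 2068 → excluded.
Retained (n=10): Σ = 6287, mean = 6287/10 = 628.700

628.7 ms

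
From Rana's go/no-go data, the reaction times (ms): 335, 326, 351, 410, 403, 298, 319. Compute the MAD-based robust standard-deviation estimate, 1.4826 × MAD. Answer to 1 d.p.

23.7 ms

Sorted: 298, 319, 326, 335, 351, 403, 410 → median = 335
|x − 335| sorted: 0, 9, 16, 16, 37, 68, 75 → MAD = 16
Robust SD ≈ 1.4826 × 16 = 23.722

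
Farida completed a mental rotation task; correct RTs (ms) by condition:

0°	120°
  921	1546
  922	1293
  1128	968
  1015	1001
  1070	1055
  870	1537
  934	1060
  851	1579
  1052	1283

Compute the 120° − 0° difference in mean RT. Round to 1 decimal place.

284.3 ms

M(0°) = 8763/9 = 973.667
M(120°) = 11322/9 = 1258.000
Difference = 1258.000 − 973.667 = 284.333 ms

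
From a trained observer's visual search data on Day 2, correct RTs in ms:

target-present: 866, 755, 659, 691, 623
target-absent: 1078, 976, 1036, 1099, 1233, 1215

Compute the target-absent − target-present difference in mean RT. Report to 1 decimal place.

M(target-present) = 3594/5 = 718.800
M(target-absent) = 6637/6 = 1106.167
Difference = 1106.167 − 718.800 = 387.367 ms

387.4 ms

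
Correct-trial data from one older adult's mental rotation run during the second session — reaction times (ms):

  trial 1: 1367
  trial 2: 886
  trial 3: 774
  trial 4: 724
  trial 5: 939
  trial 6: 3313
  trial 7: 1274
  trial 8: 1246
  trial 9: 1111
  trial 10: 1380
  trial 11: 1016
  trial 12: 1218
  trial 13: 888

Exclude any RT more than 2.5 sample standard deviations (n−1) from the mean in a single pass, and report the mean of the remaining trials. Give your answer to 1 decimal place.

n = 13, ΣRT = 16136, M = 1241.231
Σ(x−M)² = 5224764.31; s = √(5224764.31/12) = 659.846
Cutoffs: 1241.231 ± 2.5·659.846 → [-408.4, 2890.8]
Outside: 3313 → excluded.
Retained (n=12): Σ = 12823, mean = 12823/12 = 1068.583

1068.6 ms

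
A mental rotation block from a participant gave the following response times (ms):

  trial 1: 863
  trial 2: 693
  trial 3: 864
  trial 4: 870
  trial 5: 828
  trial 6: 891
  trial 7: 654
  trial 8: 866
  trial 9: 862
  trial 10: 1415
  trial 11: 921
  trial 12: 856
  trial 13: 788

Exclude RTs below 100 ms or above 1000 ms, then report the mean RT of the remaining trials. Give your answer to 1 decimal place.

Excluded: 1415
Retained (n=12): Σ = 9956
Mean = 9956/12 = 829.6667

829.7 ms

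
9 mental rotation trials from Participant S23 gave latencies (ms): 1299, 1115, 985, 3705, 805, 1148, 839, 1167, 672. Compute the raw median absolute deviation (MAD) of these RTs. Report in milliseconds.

184 ms

Sorted: 672, 805, 839, 985, 1115, 1148, 1167, 1299, 3705 → median = 1115
|x − 1115|: 184, 0, 130, 2590, 310, 33, 276, 52, 443
Sorted deviations: 0, 33, 52, 130, 184, 276, 310, 443, 2590 → MAD = 184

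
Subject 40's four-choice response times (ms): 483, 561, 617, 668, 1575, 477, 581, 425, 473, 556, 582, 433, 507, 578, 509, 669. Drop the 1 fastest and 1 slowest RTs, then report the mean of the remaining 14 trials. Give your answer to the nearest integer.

550 ms

Sorted: 425, 433, 473, 477, 483, 507, 509, 556, 561, 578, 581, 582, 617, 668, 669, 1575
Drop lowest 1 (425) and highest 1 (1575)
Remaining (n=14): Σ = 7694, mean = 7694/14 = 549.571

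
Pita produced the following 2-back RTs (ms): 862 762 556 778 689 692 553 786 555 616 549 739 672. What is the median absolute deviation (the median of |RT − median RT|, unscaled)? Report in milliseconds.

89 ms

Sorted: 549, 553, 555, 556, 616, 672, 689, 692, 739, 762, 778, 786, 862 → median = 689
|x − 689|: 173, 73, 133, 89, 0, 3, 136, 97, 134, 73, 140, 50, 17
Sorted deviations: 0, 3, 17, 50, 73, 73, 89, 97, 133, 134, 136, 140, 173 → MAD = 89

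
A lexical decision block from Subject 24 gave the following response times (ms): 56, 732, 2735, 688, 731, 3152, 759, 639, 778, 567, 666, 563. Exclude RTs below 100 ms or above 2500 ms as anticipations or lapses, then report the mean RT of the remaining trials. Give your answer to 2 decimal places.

Excluded: 56, 2735, 3152
Retained (n=9): Σ = 6123
Mean = 6123/9 = 680.3333

680.33 ms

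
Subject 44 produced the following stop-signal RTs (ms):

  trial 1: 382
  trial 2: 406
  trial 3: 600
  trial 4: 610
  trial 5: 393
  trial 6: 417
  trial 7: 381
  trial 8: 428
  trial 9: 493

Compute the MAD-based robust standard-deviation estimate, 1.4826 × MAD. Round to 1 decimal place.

Sorted: 381, 382, 393, 406, 417, 428, 493, 600, 610 → median = 417
|x − 417| sorted: 0, 11, 11, 24, 35, 36, 76, 183, 193 → MAD = 35
Robust SD ≈ 1.4826 × 35 = 51.891

51.9 ms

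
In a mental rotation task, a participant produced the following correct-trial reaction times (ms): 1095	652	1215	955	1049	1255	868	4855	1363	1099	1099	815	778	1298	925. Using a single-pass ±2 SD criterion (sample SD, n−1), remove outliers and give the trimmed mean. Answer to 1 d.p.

1033.3 ms

n = 15, ΣRT = 19321, M = 1288.067
Σ(x−M)² = 14208826.93; s = √(14208826.93/14) = 1007.430
Cutoffs: 1288.067 ± 2·1007.430 → [-726.8, 3302.9]
Outside: 4855 → excluded.
Retained (n=14): Σ = 14466, mean = 14466/14 = 1033.286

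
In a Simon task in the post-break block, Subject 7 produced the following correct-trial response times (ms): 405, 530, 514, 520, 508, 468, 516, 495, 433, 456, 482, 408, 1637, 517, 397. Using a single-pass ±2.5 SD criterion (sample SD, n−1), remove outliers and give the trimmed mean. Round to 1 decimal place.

474.9 ms

n = 15, ΣRT = 8286, M = 552.400
Σ(x−M)² = 1289583.60; s = √(1289583.60/14) = 303.501
Cutoffs: 552.400 ± 2.5·303.501 → [-206.4, 1311.2]
Outside: 1637 → excluded.
Retained (n=14): Σ = 6649, mean = 6649/14 = 474.929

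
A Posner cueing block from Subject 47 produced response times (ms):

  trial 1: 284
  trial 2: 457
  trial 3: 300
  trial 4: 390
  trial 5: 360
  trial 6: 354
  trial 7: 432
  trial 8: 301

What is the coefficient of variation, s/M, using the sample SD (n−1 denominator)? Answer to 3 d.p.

0.177

n = 8, Σ = 2878, M = 359.7500
Σ(x−M)² = 28385.500; s = √(28385.500/7) = 63.6794
CV = 63.6794 / 359.7500 = 0.17701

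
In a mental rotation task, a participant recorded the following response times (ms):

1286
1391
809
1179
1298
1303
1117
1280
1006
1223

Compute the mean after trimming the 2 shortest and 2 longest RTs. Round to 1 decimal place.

Sorted: 809, 1006, 1117, 1179, 1223, 1280, 1286, 1298, 1303, 1391
Drop lowest 2 (809, 1006) and highest 2 (1303, 1391)
Remaining (n=6): Σ = 7383, mean = 7383/6 = 1230.500

1230.5 ms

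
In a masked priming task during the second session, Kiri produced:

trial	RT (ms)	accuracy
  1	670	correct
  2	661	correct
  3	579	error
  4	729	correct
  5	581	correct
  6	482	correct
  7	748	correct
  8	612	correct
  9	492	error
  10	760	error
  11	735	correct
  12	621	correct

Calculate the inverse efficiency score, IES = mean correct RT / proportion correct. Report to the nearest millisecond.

865 ms

Correct trials (n=9): 670, 661, 729, 581, 482, 748, 612, 735, 621
Mean correct RT = 5839/9 = 648.7778 ms
Proportion correct = 9/12
IES = 648.7778 / (9/12) = 865.037 ms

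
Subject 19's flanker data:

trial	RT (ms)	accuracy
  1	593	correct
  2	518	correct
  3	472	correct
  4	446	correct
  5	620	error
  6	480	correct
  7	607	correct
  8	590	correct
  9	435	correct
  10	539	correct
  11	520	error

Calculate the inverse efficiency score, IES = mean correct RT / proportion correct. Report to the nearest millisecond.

636 ms

Correct trials (n=9): 593, 518, 472, 446, 480, 607, 590, 435, 539
Mean correct RT = 4680/9 = 520.0000 ms
Proportion correct = 9/11
IES = 520.0000 / (9/11) = 635.556 ms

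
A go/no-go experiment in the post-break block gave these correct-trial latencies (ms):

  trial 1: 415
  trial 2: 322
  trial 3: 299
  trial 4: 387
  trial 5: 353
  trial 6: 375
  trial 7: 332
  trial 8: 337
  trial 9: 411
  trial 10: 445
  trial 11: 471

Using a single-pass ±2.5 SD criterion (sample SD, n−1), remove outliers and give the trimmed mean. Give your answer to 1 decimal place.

377.0 ms

n = 11, ΣRT = 4147, M = 377.000
Σ(x−M)² = 29474.00; s = √(29474.00/10) = 54.290
Cutoffs: 377.000 ± 2.5·54.290 → [241.3, 512.7]
No RTs fall outside the cutoffs; all 11 retained. Mean = 4147/11 = 377.000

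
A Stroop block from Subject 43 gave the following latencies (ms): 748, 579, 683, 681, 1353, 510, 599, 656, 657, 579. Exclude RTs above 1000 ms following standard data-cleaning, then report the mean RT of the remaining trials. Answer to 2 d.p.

Excluded: 1353
Retained (n=9): Σ = 5692
Mean = 5692/9 = 632.4444

632.44 ms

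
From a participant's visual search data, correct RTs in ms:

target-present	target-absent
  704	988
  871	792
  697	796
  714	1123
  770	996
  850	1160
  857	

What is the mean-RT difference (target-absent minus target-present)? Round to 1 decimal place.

195.4 ms

M(target-present) = 5463/7 = 780.429
M(target-absent) = 5855/6 = 975.833
Difference = 975.833 − 780.429 = 195.405 ms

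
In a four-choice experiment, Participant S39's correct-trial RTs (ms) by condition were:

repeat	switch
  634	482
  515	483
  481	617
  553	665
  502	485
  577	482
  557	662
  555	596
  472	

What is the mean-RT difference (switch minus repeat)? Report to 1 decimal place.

M(repeat) = 4846/9 = 538.444
M(switch) = 4472/8 = 559.000
Difference = 559.000 − 538.444 = 20.556 ms

20.6 ms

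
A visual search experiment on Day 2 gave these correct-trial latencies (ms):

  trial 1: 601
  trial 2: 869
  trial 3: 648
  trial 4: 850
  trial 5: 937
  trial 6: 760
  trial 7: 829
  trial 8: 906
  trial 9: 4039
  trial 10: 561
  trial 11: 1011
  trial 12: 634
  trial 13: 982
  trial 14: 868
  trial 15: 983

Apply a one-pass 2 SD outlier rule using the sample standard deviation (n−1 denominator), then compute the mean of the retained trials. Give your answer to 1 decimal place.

n = 15, ΣRT = 15478, M = 1031.867
Σ(x−M)² = 9987535.73; s = √(9987535.73/14) = 844.627
Cutoffs: 1031.867 ± 2·844.627 → [-657.4, 2721.1]
Outside: 4039 → excluded.
Retained (n=14): Σ = 11439, mean = 11439/14 = 817.071

817.1 ms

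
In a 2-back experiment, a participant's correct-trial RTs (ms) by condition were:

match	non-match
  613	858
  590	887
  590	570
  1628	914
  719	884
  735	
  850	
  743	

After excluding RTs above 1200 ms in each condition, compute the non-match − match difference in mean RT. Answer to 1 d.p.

131.2 ms

match: exclude 1628
M(match) = 4840/7 = 691.429
M(non-match) = 4113/5 = 822.600
Difference = 822.600 − 691.429 = 131.171 ms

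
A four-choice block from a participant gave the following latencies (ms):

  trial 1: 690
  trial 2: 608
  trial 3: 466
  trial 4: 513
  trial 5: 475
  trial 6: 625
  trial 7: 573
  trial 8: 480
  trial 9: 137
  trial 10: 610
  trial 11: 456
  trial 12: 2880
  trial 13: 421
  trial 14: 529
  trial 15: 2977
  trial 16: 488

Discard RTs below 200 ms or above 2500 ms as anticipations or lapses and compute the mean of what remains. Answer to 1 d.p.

533.4 ms

Excluded: 137, 2880, 2977
Retained (n=13): Σ = 6934
Mean = 6934/13 = 533.3846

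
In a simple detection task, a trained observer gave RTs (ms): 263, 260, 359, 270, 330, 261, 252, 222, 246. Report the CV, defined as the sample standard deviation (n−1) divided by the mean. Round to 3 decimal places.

0.157

n = 9, Σ = 2463, M = 273.6667
Σ(x−M)² = 14834.000; s = √(14834.000/8) = 43.0610
CV = 43.0610 / 273.6667 = 0.15735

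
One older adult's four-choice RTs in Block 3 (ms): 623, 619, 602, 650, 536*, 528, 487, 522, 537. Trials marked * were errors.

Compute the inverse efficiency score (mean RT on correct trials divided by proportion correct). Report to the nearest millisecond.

642 ms

Correct trials (n=8): 623, 619, 602, 650, 528, 487, 522, 537
Mean correct RT = 4568/8 = 571.0000 ms
Proportion correct = 8/9
IES = 571.0000 / (8/9) = 642.375 ms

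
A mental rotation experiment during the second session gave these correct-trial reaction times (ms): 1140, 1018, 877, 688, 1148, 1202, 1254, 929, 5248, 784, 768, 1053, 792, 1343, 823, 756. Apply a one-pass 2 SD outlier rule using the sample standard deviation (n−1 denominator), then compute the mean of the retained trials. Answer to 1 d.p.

971.7 ms

n = 16, ΣRT = 19823, M = 1238.938
Σ(x−M)² = 17751774.94; s = √(17751774.94/15) = 1087.866
Cutoffs: 1238.938 ± 2·1087.866 → [-936.8, 3414.7]
Outside: 5248 → excluded.
Retained (n=15): Σ = 14575, mean = 14575/15 = 971.667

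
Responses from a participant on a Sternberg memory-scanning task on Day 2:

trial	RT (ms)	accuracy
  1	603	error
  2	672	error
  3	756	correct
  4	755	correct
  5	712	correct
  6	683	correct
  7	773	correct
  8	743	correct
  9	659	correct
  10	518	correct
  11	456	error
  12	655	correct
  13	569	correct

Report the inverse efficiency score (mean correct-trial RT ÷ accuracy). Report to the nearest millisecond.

Correct trials (n=10): 756, 755, 712, 683, 773, 743, 659, 518, 655, 569
Mean correct RT = 6823/10 = 682.3000 ms
Proportion correct = 10/13
IES = 682.3000 / (10/13) = 886.990 ms

887 ms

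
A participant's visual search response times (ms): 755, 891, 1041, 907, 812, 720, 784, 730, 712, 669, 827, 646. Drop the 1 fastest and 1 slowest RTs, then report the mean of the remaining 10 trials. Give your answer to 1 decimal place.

780.7 ms

Sorted: 646, 669, 712, 720, 730, 755, 784, 812, 827, 891, 907, 1041
Drop lowest 1 (646) and highest 1 (1041)
Remaining (n=10): Σ = 7807, mean = 7807/10 = 780.700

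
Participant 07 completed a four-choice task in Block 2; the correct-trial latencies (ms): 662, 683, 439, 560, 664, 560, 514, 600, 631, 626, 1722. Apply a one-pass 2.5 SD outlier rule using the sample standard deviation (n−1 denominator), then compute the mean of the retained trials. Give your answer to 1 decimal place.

n = 11, ΣRT = 7661, M = 696.455
Σ(x−M)² = 1209528.73; s = √(1209528.73/10) = 347.783
Cutoffs: 696.455 ± 2.5·347.783 → [-173.0, 1565.9]
Outside: 1722 → excluded.
Retained (n=10): Σ = 5939, mean = 5939/10 = 593.900

593.9 ms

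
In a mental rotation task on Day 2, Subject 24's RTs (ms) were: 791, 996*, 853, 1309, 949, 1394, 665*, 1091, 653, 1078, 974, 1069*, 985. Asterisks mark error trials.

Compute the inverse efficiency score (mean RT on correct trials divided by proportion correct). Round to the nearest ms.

Correct trials (n=10): 791, 853, 1309, 949, 1394, 1091, 653, 1078, 974, 985
Mean correct RT = 10077/10 = 1007.7000 ms
Proportion correct = 10/13
IES = 1007.7000 / (10/13) = 1310.010 ms

1310 ms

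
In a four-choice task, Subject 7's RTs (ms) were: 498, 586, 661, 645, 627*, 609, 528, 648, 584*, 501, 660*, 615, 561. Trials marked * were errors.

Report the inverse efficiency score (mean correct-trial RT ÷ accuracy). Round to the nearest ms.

761 ms

Correct trials (n=10): 498, 586, 661, 645, 609, 528, 648, 501, 615, 561
Mean correct RT = 5852/10 = 585.2000 ms
Proportion correct = 10/13
IES = 585.2000 / (10/13) = 760.760 ms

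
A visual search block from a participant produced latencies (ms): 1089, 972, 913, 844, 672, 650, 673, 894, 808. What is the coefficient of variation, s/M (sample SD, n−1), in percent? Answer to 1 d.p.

n = 9, Σ = 7515, M = 835.0000
Σ(x−M)² = 180698.000; s = √(180698.000/8) = 150.2906
CV = 150.2906 / 835.0000 = 0.17999 = 17.999%

18.0%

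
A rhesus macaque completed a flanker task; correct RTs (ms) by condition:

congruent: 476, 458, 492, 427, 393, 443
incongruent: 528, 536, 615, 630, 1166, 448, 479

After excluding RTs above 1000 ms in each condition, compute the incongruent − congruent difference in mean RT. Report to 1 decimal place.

incongruent: exclude 1166
M(congruent) = 2689/6 = 448.167
M(incongruent) = 3236/6 = 539.333
Difference = 539.333 − 448.167 = 91.167 ms

91.2 ms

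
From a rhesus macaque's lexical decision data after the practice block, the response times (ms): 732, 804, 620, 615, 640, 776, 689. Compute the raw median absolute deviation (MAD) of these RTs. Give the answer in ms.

69 ms

Sorted: 615, 620, 640, 689, 732, 776, 804 → median = 689
|x − 689|: 43, 115, 69, 74, 49, 87, 0
Sorted deviations: 0, 43, 49, 69, 74, 87, 115 → MAD = 69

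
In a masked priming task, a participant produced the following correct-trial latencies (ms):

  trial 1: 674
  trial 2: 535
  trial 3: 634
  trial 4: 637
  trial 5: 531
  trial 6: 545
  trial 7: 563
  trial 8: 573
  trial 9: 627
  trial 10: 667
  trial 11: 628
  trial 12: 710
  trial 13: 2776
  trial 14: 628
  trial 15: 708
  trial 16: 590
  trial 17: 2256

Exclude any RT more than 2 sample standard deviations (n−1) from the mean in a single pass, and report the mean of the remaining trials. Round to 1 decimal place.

n = 17, ΣRT = 14282, M = 840.118
Σ(x−M)² = 6549911.76; s = √(6549911.76/16) = 639.820
Cutoffs: 840.118 ± 2·639.820 → [-439.5, 2119.8]
Outside: 2256, 2776 → excluded.
Retained (n=15): Σ = 9250, mean = 9250/15 = 616.667

616.7 ms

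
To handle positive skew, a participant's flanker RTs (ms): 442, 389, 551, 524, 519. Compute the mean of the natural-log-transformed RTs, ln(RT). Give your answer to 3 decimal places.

ln(RT): 6.0913, 5.9636, 6.3117, 6.2615, 6.2519
Σ ln(RT) = 30.8800
Mean = 30.8800/5 = 6.17600

6.176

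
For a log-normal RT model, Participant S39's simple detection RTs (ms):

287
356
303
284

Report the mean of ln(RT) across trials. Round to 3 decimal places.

ln(RT): 5.6595, 5.8749, 5.7137, 5.6490
Σ ln(RT) = 22.8971
Mean = 22.8971/4 = 5.72428

5.724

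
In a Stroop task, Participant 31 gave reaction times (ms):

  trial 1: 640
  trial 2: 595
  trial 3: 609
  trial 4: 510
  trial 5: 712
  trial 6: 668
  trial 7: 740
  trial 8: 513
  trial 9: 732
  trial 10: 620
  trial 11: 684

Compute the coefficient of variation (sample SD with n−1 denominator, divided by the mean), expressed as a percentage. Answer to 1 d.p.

n = 11, Σ = 7023, M = 638.4545
Σ(x−M)² = 62756.727; s = √(62756.727/10) = 79.2191
CV = 79.2191 / 638.4545 = 0.12408 = 12.408%

12.4%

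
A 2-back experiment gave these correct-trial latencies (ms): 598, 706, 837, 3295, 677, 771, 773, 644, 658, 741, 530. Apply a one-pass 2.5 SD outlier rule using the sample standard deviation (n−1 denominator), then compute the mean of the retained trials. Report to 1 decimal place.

693.5 ms

n = 11, ΣRT = 10230, M = 930.000
Σ(x−M)² = 6227714.00; s = √(6227714.00/10) = 789.159
Cutoffs: 930.000 ± 2.5·789.159 → [-1042.9, 2902.9]
Outside: 3295 → excluded.
Retained (n=10): Σ = 6935, mean = 6935/10 = 693.500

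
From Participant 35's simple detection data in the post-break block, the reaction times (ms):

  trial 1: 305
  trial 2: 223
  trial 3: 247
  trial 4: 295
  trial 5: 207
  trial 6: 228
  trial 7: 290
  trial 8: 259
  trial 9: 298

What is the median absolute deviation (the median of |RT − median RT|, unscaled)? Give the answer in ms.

Sorted: 207, 223, 228, 247, 259, 290, 295, 298, 305 → median = 259
|x − 259|: 46, 36, 12, 36, 52, 31, 31, 0, 39
Sorted deviations: 0, 12, 31, 31, 36, 36, 39, 46, 52 → MAD = 36

36 ms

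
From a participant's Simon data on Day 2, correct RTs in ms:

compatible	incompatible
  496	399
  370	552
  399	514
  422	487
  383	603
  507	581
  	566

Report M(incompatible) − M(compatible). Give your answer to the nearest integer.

99 ms

M(compatible) = 2577/6 = 429.500
M(incompatible) = 3702/7 = 528.857
Difference = 528.857 − 429.500 = 99.357 ms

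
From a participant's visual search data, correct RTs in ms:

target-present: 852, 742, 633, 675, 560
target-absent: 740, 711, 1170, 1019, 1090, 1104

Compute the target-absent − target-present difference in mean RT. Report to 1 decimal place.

M(target-present) = 3462/5 = 692.400
M(target-absent) = 5834/6 = 972.333
Difference = 972.333 − 692.400 = 279.933 ms

279.9 ms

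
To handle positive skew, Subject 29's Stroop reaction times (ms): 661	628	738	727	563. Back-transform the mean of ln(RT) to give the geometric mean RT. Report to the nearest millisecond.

ln(RT): 6.4938, 6.4425, 6.6039, 6.5889, 6.3333
Mean ln(RT) = 32.4624/5 = 6.49249
Geometric mean = exp(6.49249) = 660.16 ms

660 ms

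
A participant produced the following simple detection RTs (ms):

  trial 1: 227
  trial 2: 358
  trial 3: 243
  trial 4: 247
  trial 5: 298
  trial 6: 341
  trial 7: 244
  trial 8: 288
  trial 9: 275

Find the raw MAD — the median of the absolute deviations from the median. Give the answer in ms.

31 ms

Sorted: 227, 243, 244, 247, 275, 288, 298, 341, 358 → median = 275
|x − 275|: 48, 83, 32, 28, 23, 66, 31, 13, 0
Sorted deviations: 0, 13, 23, 28, 31, 32, 48, 66, 83 → MAD = 31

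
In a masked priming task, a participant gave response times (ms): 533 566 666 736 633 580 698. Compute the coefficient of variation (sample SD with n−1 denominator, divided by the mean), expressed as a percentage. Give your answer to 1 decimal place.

n = 7, Σ = 4412, M = 630.2857
Σ(x−M)² = 33169.429; s = √(33169.429/6) = 74.3521
CV = 74.3521 / 630.2857 = 0.11797 = 11.797%

11.8%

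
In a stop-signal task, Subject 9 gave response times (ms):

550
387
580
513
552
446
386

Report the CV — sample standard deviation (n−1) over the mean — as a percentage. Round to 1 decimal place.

n = 7, Σ = 3414, M = 487.7143
Σ(x−M)² = 39397.429; s = √(39397.429/6) = 81.0323
CV = 81.0323 / 487.7143 = 0.16615 = 16.615%

16.6%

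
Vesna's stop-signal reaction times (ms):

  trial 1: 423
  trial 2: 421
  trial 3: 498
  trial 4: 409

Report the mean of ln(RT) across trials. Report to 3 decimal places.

6.079

ln(RT): 6.0474, 6.0426, 6.2106, 6.0137
Σ ln(RT) = 24.3143
Mean = 24.3143/4 = 6.07858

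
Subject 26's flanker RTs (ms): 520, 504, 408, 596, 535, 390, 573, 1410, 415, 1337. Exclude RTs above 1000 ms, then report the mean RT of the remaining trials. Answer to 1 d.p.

Excluded: 1337, 1410
Retained (n=8): Σ = 3941
Mean = 3941/8 = 492.6250

492.6 ms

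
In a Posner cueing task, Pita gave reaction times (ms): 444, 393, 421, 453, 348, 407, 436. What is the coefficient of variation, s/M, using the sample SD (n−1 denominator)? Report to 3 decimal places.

n = 7, Σ = 2902, M = 414.5714
Σ(x−M)² = 7797.714; s = √(7797.714/6) = 36.0502
CV = 36.0502 / 414.5714 = 0.08696

0.087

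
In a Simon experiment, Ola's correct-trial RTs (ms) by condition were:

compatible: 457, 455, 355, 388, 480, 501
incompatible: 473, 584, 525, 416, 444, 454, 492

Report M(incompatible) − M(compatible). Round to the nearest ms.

45 ms

M(compatible) = 2636/6 = 439.333
M(incompatible) = 3388/7 = 484.000
Difference = 484.000 − 439.333 = 44.667 ms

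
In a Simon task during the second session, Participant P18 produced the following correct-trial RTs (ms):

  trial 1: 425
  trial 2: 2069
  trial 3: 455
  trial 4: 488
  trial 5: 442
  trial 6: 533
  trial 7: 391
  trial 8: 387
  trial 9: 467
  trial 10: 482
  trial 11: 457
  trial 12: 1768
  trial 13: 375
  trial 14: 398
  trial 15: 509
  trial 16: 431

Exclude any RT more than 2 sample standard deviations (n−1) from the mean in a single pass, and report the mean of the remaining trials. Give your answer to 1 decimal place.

n = 16, ΣRT = 10077, M = 629.812
Σ(x−M)² = 3870994.44; s = √(3870994.44/15) = 508.002
Cutoffs: 629.812 ± 2·508.002 → [-386.2, 1645.8]
Outside: 1768, 2069 → excluded.
Retained (n=14): Σ = 6240, mean = 6240/14 = 445.714

445.7 ms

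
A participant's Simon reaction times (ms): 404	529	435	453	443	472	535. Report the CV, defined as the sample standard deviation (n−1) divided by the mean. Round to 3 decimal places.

0.104

n = 7, Σ = 3271, M = 467.2857
Σ(x−M)² = 14257.429; s = √(14257.429/6) = 48.7467
CV = 48.7467 / 467.2857 = 0.10432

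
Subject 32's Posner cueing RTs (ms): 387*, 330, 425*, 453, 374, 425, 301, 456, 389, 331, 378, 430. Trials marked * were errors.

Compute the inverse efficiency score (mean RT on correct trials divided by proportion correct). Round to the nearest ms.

464 ms

Correct trials (n=10): 330, 453, 374, 425, 301, 456, 389, 331, 378, 430
Mean correct RT = 3867/10 = 386.7000 ms
Proportion correct = 10/12
IES = 386.7000 / (10/12) = 464.040 ms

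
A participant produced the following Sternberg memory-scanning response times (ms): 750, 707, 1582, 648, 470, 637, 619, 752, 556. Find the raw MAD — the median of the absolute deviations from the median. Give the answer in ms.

Sorted: 470, 556, 619, 637, 648, 707, 750, 752, 1582 → median = 648
|x − 648|: 102, 59, 934, 0, 178, 11, 29, 104, 92
Sorted deviations: 0, 11, 29, 59, 92, 102, 104, 178, 934 → MAD = 92

92 ms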